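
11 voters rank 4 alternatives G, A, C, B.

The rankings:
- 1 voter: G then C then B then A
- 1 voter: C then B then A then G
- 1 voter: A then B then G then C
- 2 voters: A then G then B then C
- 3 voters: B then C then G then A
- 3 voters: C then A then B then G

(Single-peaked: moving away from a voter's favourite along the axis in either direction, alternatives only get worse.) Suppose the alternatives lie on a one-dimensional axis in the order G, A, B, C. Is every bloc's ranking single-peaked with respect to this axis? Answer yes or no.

no

Axis positions: G=1, A=2, B=3, C=4.
Bloc 1: ranking walks positions 1-4-3-2; C is ranked above A even though A lies between C and the peak G on the axis — preferences dip and rise again. Not single-peaked.
Bloc 2 (peak C at position 4): ranking walks positions 4-3-2-1, expanding outward from the peak — single-peaked.
Bloc 3 (peak A at position 2): ranking walks positions 2-3-1-4, expanding outward from the peak — single-peaked.
Bloc 4 (peak A at position 2): ranking walks positions 2-1-3-4, expanding outward from the peak — single-peaked.
Bloc 5: ranking walks positions 3-4-1-2; G is ranked above A even though A lies between G and the peak B on the axis — preferences dip and rise again. Not single-peaked.
Bloc 6: ranking walks positions 4-2-3-1; A is ranked above B even though B lies between A and the peak C on the axis — preferences dip and rise again. Not single-peaked.
Bloc 1 violates single-peakedness, so the profile is not single-peaked on this axis.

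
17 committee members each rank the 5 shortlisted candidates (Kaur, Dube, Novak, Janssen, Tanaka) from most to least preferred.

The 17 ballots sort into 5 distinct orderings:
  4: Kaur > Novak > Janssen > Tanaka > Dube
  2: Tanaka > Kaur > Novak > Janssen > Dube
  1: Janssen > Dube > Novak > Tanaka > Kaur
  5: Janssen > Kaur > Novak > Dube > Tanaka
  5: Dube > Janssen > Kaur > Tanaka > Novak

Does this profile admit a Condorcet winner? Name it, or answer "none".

Janssen

Check each pair by majority over 17 ballots:
Kaur vs Dube: 4+2+5 = 11 for Kaur, 6 for Dube — Kaur by 11–6.
Kaur vs Novak: Kaur preferred on 4+2+5+5 = 16 ballots; Kaur wins 16–1.
Kaur vs Janssen: 6 to 11, Janssen.
Kaur vs Tanaka: 14 to 3, Kaur.
Dube vs Novak: Dube is ranked higher on 1+5 = 6 ballots, Novak on 11. Novak wins 11–6.
Dube vs Janssen: Dube preferred on 5 ballots; Janssen wins 12–5.
Dube vs Tanaka: Dube preferred on 1+5+5 = 11 ballots; Dube wins 11–6.
Novak vs Janssen: 6 to 11, Janssen.
Novak vs Tanaka: 4+1+5 = 10 for Novak, 7 for Tanaka — Novak by 10–7.
Janssen vs Tanaka: 4+1+5+5 = 15 for Janssen, 2 for Tanaka — Janssen by 15–2.
Janssen wins every pairwise contest, so Janssen is the Condorcet winner.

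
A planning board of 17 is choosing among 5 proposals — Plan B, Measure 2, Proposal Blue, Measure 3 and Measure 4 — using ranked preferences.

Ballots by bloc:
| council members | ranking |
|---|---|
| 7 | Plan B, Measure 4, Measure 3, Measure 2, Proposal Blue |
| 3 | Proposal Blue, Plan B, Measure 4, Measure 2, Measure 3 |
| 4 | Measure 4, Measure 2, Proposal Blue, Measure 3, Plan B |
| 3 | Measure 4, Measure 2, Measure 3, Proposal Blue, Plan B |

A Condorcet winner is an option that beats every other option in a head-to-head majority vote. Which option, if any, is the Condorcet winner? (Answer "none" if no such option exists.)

Check each pair by majority over 17 ballots:
Plan B vs Measure 2: Plan B wins 10–7.
Plan B vs Proposal Blue: 7 to 10, Proposal Blue.
Plan B vs Measure 3: Plan B, 10–7.
Plan B vs Measure 4: 7+3 = 10 for Plan B, 7 for Measure 4 — Plan B by 10–7.
Measure 2 vs Proposal Blue: 7+4+3 = 14 for Measure 2, 3 for Proposal Blue — Measure 2 by 14–3.
Measure 2 vs Measure 3: Measure 2, 10–7.
Measure 2 vs Measure 4: 0 for Measure 2, 17 for Measure 4 — Measure 4 by 17–0.
Proposal Blue vs Measure 3: Measure 3, 10–7.
Proposal Blue–Measure 4: Measure 4 14–3.
Measure 3 vs Measure 4: 0 to 17, Measure 4.
Every option loses at least once (Plan B loses to Proposal Blue; Measure 2 loses to Plan B; Proposal Blue loses to Measure 2; Measure 3 loses to Plan B; Measure 4 loses to Plan B). The majority relation contains the cycle Plan B > Measure 2 > Proposal Blue > Plan B, so there is no Condorcet winner.

none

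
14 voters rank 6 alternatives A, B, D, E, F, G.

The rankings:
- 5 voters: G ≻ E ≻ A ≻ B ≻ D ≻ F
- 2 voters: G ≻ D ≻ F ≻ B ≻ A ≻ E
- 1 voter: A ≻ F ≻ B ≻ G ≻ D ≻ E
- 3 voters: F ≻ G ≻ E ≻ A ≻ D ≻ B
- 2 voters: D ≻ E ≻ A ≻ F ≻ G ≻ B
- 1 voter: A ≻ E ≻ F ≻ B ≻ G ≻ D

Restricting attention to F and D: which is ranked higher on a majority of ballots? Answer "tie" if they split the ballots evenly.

Ballots ranking F above D: 1 + 3 + 1 = 5.
Ballots ranking D above F: 14 − 5 = 9.
D wins the head-to-head 9–5.

D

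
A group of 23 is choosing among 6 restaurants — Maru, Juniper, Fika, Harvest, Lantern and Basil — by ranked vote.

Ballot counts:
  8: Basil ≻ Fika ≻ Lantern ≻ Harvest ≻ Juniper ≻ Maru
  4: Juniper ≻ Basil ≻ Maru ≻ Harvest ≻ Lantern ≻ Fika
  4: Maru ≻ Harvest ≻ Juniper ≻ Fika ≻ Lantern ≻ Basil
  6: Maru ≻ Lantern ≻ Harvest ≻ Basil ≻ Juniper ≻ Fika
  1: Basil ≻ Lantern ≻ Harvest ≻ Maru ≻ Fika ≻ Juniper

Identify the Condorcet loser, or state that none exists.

none

Head-to-head results (23 friends):
Maru vs Juniper: 4+6+1 = 11 for Maru, 12 for Juniper — Juniper by 12–11.
Maru vs Fika: 4+4+6+1 = 15 for Maru, 8 for Fika — Maru by 15–8.
Maru–Harvest: Maru 14–9.
Maru vs Lantern: 14 to 9, Maru.
Maru vs Basil: Basil, 13–10.
Juniper vs Fika: Juniper, 14–9.
Juniper–Harvest: Harvest 19–4.
Juniper vs Lantern: Juniper is ranked higher on 4+4 = 8 ballots, Lantern on 15. Lantern wins 15–8.
Juniper vs Basil: Juniper is ranked higher on 4+4 = 8 ballots, Basil on 15. Basil wins 15–8.
Fika vs Harvest: 8 for Fika, 15 for Harvest — Harvest by 15–8.
Fika vs Lantern: Fika, 12–11.
Fika–Basil: Basil 19–4.
Harvest vs Lantern: Harvest is ranked higher on 4+4 = 8 ballots, Lantern on 15. Lantern wins 15–8.
Harvest vs Basil: 10 to 13, Basil.
Lantern vs Basil: Basil, 13–10.
Each restaurant has at least one pairwise win (Maru beats Fika; Juniper beats Maru; Fika beats Lantern; Harvest beats Juniper; Lantern beats Juniper; Basil beats Maru) — no Condorcet loser.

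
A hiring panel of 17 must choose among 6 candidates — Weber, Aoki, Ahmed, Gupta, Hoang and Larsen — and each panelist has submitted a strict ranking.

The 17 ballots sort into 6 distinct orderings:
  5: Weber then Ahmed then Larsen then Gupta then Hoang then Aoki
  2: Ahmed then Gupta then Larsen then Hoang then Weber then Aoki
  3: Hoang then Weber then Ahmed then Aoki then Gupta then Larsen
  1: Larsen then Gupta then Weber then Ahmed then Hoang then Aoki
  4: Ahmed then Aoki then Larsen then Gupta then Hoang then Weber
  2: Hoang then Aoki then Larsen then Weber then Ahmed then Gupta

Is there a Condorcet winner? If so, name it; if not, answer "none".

Check each pair by majority over 17 ballots:
Weber vs Aoki: Weber, 11–6.
Weber vs Ahmed: Weber, 11–6.
Weber–Gupta: Weber 10–7.
Weber vs Hoang: Hoang, 11–6.
Weber vs Larsen: Larsen, 9–8.
Aoki vs Ahmed: Ahmed, 15–2.
Aoki vs Gupta: Aoki wins 9–8.
Aoki vs Hoang: Hoang wins 13–4.
Aoki vs Larsen: Aoki, 9–8.
Ahmed–Gupta: Ahmed 16–1.
Ahmed vs Hoang: Ahmed, 12–5.
Ahmed vs Larsen: Ahmed wins 14–3.
Gupta vs Hoang: Gupta, 12–5.
Gupta vs Larsen: Larsen, 12–5.
Hoang–Larsen: Larsen 12–5.
Every candidate loses at least once (Weber loses to Hoang; Aoki loses to Weber; Ahmed loses to Weber; Gupta loses to Weber; Hoang loses to Ahmed; Larsen loses to Aoki). The majority relation contains the cycle Weber → Aoki → Larsen → Weber, so there is no Condorcet winner.

none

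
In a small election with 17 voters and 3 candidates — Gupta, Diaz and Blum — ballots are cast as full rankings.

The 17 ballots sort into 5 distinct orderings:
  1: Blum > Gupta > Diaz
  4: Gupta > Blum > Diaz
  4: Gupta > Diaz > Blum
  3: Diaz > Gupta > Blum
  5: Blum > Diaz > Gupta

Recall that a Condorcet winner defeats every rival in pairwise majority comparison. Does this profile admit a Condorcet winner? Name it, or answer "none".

Pairwise majorities:
Gupta vs Diaz: 1+4+4 = 9 for Gupta, 8 for Diaz — Gupta by 9–8.
Gupta vs Blum: Gupta preferred on 4+4+3 = 11 ballots; Gupta wins 11–6.
Diaz vs Blum: Diaz is ranked higher on 4+3 = 7 ballots, Blum on 10. Blum wins 10–7.
Gupta defeats every rival head-to-head and is the Condorcet winner.

Gupta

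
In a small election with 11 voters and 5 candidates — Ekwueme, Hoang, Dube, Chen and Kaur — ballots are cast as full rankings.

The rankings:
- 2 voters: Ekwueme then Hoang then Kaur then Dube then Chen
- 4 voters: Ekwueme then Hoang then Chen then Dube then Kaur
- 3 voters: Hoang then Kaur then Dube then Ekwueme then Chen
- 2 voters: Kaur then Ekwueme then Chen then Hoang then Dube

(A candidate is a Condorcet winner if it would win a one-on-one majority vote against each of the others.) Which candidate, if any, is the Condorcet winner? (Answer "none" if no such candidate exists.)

Head-to-head results (11 voters):
Ekwueme vs Hoang: Ekwueme is ranked higher on 2+4+2 = 8 ballots, Hoang on 3. Ekwueme wins 8–3.
Ekwueme vs Dube: Ekwueme, 8–3.
Ekwueme vs Chen: Ekwueme, 11–0.
Ekwueme vs Kaur: Ekwueme wins 6–5.
Hoang vs Dube: Hoang, 11–0.
Hoang vs Chen: 9 to 2, Hoang.
Hoang–Kaur: Hoang 9–2.
Dube vs Chen: 2+3 = 5 for Dube, 6 for Chen — Chen by 6–5.
Dube vs Kaur: 4 to 7, Kaur.
Chen vs Kaur: Kaur, 7–4.
Ekwueme wins every pairwise contest, so Ekwueme is the Condorcet winner.

Ekwueme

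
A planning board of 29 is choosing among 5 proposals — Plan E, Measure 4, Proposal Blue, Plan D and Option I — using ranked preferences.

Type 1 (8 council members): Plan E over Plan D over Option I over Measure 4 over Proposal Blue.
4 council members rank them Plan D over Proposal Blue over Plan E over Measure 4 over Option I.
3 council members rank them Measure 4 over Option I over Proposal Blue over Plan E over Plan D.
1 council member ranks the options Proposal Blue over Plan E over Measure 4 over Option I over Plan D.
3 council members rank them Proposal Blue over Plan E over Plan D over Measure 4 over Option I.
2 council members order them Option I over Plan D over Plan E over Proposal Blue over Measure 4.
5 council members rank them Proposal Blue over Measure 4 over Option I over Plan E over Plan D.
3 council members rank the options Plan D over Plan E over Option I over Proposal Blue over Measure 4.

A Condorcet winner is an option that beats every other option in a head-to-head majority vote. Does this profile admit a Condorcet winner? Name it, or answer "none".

none

Check each pair by majority over 29 ballots:
Plan E vs Measure 4: 8+4+1+3+2+3 = 21 for Plan E, 8 for Measure 4 — Plan E by 21–8.
Plan E vs Proposal Blue: Plan E preferred on 8+2+3 = 13 ballots; Proposal Blue wins 16–13.
Plan E vs Plan D: 20 to 9, Plan E.
Plan E vs Option I: Plan E preferred on 8+4+1+3+3 = 19 ballots; Plan E wins 19–10.
Measure 4 vs Proposal Blue: 11 to 18, Proposal Blue.
Measure 4 vs Plan D: 9 to 20, Plan D.
Measure 4 vs Option I: 4+3+1+3+5 = 16 for Measure 4, 13 for Option I — Measure 4 by 16–13.
Proposal Blue vs Plan D: 3+1+3+5 = 12 for Proposal Blue, 17 for Plan D — Plan D by 17–12.
Proposal Blue vs Option I: Proposal Blue preferred on 4+1+3+5 = 13 ballots; Option I wins 16–13.
Plan D vs Option I: Plan D preferred on 8+4+3+3 = 18 ballots; Plan D wins 18–11.
Each option drops at least one matchup (Plan E loses to Proposal Blue; Measure 4 loses to Plan E; Proposal Blue loses to Plan D; Plan D loses to Plan E; Option I loses to Plan E); the cycle Plan E > Plan D > Proposal Blue > Plan E rules out a Condorcet winner.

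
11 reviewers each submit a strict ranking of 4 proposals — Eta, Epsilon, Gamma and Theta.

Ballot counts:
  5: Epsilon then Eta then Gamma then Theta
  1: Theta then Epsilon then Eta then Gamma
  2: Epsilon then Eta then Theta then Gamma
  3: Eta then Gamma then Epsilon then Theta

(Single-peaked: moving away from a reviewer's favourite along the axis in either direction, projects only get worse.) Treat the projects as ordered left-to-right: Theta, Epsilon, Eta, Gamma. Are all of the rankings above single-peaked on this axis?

yes

Axis positions: Theta=1, Epsilon=2, Eta=3, Gamma=4.
Faction 1 (peak Epsilon at position 2): ranking walks positions 2-3-4-1, expanding outward from the peak — single-peaked.
Faction 2 (peak Theta at position 1): ranking walks positions 1-2-3-4, expanding outward from the peak — single-peaked.
Faction 3 (peak Epsilon at position 2): ranking walks positions 2-3-1-4, expanding outward from the peak — single-peaked.
Faction 4 (peak Eta at position 3): ranking walks positions 3-4-2-1, expanding outward from the peak — single-peaked.
Every ranking is single-peaked on this axis.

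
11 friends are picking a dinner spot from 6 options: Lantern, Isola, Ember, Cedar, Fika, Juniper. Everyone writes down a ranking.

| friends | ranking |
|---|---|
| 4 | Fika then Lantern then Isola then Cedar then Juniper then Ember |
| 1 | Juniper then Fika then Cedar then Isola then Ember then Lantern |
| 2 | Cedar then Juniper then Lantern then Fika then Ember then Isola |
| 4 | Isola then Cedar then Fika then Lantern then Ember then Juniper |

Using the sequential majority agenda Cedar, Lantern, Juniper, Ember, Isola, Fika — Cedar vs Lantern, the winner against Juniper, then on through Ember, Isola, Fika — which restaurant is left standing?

Fika

Round 1: Cedar vs Lantern — 7–4, Cedar advances.
Round 2: Cedar vs Juniper — 10–1, Cedar advances.
Round 3: Cedar vs Ember — 11–0, Cedar advances.
Round 4: Cedar vs Isola — 3–8, Isola advances.
Round 5: Isola vs Fika — 4–7, Fika advances.
The agenda winner is Fika.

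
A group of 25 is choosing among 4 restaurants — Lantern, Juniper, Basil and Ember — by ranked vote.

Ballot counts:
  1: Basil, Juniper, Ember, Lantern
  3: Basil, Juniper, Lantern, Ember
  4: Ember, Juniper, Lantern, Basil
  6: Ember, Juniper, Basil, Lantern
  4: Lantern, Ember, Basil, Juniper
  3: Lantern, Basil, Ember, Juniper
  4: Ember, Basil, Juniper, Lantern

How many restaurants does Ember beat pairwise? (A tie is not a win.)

Ember against each rival (25 friends):
Ember vs Lantern: Ember, 15–10.
Ember vs Juniper: Ember preferred on 4+6+4+3+4 = 21 ballots; Ember wins 21–4.
Ember–Basil: Ember 18–7.
Ember beats Lantern, Juniper, Basil — 3 pairwise wins.

3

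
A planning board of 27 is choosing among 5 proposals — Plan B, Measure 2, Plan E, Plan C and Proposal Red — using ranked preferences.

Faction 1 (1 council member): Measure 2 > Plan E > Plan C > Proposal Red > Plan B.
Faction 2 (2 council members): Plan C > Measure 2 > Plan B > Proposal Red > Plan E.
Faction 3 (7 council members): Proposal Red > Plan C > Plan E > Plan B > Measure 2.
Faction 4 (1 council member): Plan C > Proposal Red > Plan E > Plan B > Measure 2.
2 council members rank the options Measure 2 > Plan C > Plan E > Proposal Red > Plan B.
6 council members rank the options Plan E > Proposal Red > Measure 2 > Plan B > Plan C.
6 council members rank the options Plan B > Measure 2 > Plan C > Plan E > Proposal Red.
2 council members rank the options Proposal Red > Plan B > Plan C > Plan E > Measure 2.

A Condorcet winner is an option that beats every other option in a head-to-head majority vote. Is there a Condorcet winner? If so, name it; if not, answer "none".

Check each pair by majority over 27 ballots:
Plan B vs Measure 2: Plan B preferred on 7+1+6+2 = 16 ballots; Plan B wins 16–11.
Plan B vs Plan E: 10 to 17, Plan E.
Plan B vs Plan C: 6+6+2 = 14 for Plan B, 13 for Plan C — Plan B by 14–13.
Plan B vs Proposal Red: Plan B is ranked higher on 2+6 = 8 ballots, Proposal Red on 19. Proposal Red wins 19–8.
Measure 2 vs Plan E: Measure 2 is ranked higher on 1+2+2+6 = 11 ballots, Plan E on 16. Plan E wins 16–11.
Measure 2 vs Plan C: Measure 2 preferred on 1+2+6+6 = 15 ballots; Measure 2 wins 15–12.
Measure 2 vs Proposal Red: Measure 2 preferred on 1+2+2+6 = 11 ballots; Proposal Red wins 16–11.
Plan E vs Plan C: 7 to 20, Plan C.
Plan E vs Proposal Red: 1+2+6+6 = 15 for Plan E, 12 for Proposal Red — Plan E by 15–12.
Plan C vs Proposal Red: 1+2+1+2+6 = 12 for Plan C, 15 for Proposal Red — Proposal Red by 15–12.
Each option drops at least one matchup (Plan B loses to Plan E; Measure 2 loses to Plan B; Plan E loses to Plan C; Plan C loses to Plan B; Proposal Red loses to Plan E); the cycle Plan B → Plan C → Plan E → Plan B rules out a Condorcet winner.

none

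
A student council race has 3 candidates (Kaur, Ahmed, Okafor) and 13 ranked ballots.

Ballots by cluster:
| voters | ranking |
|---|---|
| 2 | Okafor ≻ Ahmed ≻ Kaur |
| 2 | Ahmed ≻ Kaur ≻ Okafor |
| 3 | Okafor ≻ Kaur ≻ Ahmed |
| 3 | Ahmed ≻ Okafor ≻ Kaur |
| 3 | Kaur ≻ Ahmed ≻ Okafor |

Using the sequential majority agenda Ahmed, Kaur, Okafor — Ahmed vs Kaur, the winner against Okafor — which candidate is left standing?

Ahmed

Round 1: Ahmed vs Kaur — 7–6, Ahmed advances.
Round 2: Ahmed vs Okafor — 8–5, Ahmed advances.
The agenda winner is Ahmed.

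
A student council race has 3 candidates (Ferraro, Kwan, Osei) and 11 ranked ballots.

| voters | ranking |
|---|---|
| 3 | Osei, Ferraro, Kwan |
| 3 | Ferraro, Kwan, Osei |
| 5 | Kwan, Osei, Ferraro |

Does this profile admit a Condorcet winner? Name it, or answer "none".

none

Head-to-head results (11 voters):
Ferraro vs Kwan: Ferraro wins 6–5.
Ferraro vs Osei: Osei wins 8–3.
Kwan vs Osei: Kwan wins 8–3.
Each candidate drops at least one matchup (Ferraro loses to Osei; Kwan loses to Ferraro; Osei loses to Kwan); the cycle Ferraro beats Kwan beats Osei beats Ferraro rules out a Condorcet winner.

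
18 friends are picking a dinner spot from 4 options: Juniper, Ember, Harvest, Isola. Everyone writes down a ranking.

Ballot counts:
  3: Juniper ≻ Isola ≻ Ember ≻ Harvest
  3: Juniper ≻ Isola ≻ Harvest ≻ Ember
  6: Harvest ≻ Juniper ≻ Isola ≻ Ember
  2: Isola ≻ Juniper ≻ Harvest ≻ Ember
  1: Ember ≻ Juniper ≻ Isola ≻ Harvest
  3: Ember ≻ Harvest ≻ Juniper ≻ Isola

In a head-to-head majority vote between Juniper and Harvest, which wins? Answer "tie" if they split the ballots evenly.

Ballots ranking Juniper above Harvest: 3 + 3 + 2 + 1 = 9.
Ballots ranking Harvest above Juniper: 18 − 9 = 9.
9–9: the pair ties.

tie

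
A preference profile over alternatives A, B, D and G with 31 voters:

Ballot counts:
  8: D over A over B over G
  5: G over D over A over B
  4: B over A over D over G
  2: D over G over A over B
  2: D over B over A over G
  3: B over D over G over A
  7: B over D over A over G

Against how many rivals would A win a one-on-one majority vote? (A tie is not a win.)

A against each rival (31 voters):
A vs B: 15 to 16, B.
A vs D: D wins 27–4.
A–G: A 21–10.
A beats G; loses to B, D — 1 pairwise win.

1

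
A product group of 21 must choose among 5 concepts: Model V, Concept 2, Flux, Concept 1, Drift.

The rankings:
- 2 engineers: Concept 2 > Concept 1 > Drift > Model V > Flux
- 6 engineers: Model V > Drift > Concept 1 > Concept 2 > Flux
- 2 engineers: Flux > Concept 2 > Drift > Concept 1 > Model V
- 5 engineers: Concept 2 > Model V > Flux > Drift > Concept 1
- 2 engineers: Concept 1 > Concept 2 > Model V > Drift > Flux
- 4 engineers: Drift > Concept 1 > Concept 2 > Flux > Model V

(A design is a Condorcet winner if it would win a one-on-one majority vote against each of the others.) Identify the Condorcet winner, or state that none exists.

Head-to-head results (21 engineers):
Model V–Concept 2: Concept 2 15–6.
Model V–Flux: Model V 15–6.
Model V–Concept 1: Model V 11–10.
Model V–Drift: Model V 13–8.
Concept 2 vs Flux: Concept 2 wins 19–2.
Concept 2 vs Concept 1: Concept 1, 12–9.
Concept 2 vs Drift: Concept 2 wins 11–10.
Flux vs Concept 1: Concept 1, 14–7.
Flux–Drift: Drift 14–7.
Concept 1–Drift: Drift 17–4.
Each design drops at least one matchup (Model V loses to Concept 2; Concept 2 loses to Concept 1; Flux loses to Model V; Concept 1 loses to Model V; Drift loses to Model V); the cycle Model V beats Concept 1 beats Concept 2 beats Model V rules out a Condorcet winner.

none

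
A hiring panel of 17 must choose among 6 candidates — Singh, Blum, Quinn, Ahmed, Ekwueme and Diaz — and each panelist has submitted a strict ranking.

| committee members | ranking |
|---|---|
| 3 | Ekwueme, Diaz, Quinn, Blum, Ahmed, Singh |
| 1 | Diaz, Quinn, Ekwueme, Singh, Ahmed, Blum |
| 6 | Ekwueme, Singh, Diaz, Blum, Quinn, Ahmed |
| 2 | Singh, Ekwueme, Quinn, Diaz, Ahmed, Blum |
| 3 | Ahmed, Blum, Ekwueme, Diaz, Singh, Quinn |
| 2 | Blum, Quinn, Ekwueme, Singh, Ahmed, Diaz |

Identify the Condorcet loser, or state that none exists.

Pairwise majorities:
Singh vs Blum: Singh wins 9–8.
Singh vs Quinn: Singh wins 11–6.
Singh vs Ahmed: Singh, 11–6.
Singh vs Ekwueme: Ekwueme, 15–2.
Singh vs Diaz: 10 to 7, Singh.
Blum–Quinn: Blum 11–6.
Blum vs Ahmed: Blum is ranked higher on 3+6+2 = 11 ballots, Ahmed on 6. Blum wins 11–6.
Blum–Ekwueme: Ekwueme 12–5.
Blum vs Diaz: 3+2 = 5 for Blum, 12 for Diaz — Diaz by 12–5.
Quinn vs Ahmed: Quinn wins 14–3.
Quinn vs Ekwueme: Ekwueme, 14–3.
Quinn vs Diaz: Quinn preferred on 2+2 = 4 ballots; Diaz wins 13–4.
Ahmed vs Ekwueme: Ahmed preferred on 3 ballots; Ekwueme wins 14–3.
Ahmed vs Diaz: Diaz wins 12–5.
Ekwueme vs Diaz: 3+6+2+3+2 = 16 for Ekwueme, 1 for Diaz — Ekwueme by 16–1.
Only Ahmed has no wins; Ahmed is the Condorcet loser.

Ahmed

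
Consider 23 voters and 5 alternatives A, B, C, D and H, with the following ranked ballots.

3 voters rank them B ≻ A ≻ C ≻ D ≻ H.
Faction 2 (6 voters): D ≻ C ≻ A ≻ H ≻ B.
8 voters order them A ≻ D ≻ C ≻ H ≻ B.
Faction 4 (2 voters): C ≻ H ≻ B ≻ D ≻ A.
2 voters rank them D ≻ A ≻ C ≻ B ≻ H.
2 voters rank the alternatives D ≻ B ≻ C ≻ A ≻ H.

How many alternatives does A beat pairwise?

A against each rival (23 voters):
A vs B: A wins 16–7.
A–C: A 13–10.
A vs D: A preferred on 3+8 = 11 ballots; D wins 12–11.
A vs H: A, 21–2.
A beats B, C, H; loses to D — 3 pairwise wins.

3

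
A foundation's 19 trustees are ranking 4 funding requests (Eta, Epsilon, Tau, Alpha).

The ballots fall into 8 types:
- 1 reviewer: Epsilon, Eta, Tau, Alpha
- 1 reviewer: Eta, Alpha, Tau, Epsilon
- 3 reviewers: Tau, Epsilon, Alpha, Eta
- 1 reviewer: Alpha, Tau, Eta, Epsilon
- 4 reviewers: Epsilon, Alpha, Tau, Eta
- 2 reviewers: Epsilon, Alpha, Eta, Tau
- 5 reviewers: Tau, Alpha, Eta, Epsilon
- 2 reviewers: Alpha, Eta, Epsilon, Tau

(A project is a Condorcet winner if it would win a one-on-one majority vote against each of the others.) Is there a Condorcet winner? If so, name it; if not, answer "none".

Pairwise majorities:
Eta vs Epsilon: Epsilon wins 10–9.
Eta–Tau: Tau 13–6.
Eta–Alpha: Alpha 17–2.
Epsilon vs Tau: Tau wins 10–9.
Epsilon–Alpha: Epsilon 10–9.
Tau vs Alpha: Alpha wins 10–9.
Each project drops at least one matchup (Eta loses to Epsilon; Epsilon loses to Tau; Tau loses to Alpha; Alpha loses to Epsilon); the cycle Epsilon → Alpha → Tau → Epsilon rules out a Condorcet winner.

none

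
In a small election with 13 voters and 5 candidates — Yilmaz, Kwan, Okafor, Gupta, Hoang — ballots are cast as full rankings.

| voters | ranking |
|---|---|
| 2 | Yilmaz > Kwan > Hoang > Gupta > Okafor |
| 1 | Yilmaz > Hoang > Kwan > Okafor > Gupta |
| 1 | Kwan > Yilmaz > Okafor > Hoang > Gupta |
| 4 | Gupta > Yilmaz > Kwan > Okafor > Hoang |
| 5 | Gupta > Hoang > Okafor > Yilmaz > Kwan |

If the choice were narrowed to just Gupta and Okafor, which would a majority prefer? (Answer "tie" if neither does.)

Ballots ranking Gupta above Okafor: 2 + 4 + 5 = 11.
Ballots ranking Okafor above Gupta: 13 − 11 = 2.
Gupta wins the head-to-head 11–2.

Gupta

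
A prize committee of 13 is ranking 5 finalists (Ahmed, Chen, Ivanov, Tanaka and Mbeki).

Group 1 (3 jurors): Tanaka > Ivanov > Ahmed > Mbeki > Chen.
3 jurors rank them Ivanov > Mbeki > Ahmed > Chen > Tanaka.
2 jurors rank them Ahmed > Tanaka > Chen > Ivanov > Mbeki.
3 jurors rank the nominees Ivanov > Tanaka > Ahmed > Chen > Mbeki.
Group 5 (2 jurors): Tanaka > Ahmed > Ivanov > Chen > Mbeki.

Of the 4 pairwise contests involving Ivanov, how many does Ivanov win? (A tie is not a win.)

Ivanov against each rival (13 jurors):
Ivanov vs Ahmed: Ivanov is ranked higher on 3+3+3 = 9 ballots, Ahmed on 4. Ivanov wins 9–4.
Ivanov vs Chen: Ivanov preferred on 3+3+3+2 = 11 ballots; Ivanov wins 11–2.
Ivanov vs Tanaka: 3+3 = 6 for Ivanov, 7 for Tanaka — Tanaka by 7–6.
Ivanov vs Mbeki: 3+3+2+3+2 = 13 for Ivanov, 0 for Mbeki — Ivanov by 13–0.
Ivanov beats Ahmed, Chen, Mbeki; loses to Tanaka — 3 pairwise wins.

3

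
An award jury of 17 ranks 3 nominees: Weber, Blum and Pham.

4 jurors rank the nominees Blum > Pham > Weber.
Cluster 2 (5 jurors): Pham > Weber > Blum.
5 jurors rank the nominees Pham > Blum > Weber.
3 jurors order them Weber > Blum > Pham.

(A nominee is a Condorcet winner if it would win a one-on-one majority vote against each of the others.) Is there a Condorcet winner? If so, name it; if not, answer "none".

Pham

Head-to-head results (17 jurors):
Weber vs Blum: Blum, 9–8.
Weber vs Pham: Pham wins 14–3.
Blum vs Pham: Pham wins 10–7.
Pham beats each of Weber, Blum — Pham is the Condorcet winner.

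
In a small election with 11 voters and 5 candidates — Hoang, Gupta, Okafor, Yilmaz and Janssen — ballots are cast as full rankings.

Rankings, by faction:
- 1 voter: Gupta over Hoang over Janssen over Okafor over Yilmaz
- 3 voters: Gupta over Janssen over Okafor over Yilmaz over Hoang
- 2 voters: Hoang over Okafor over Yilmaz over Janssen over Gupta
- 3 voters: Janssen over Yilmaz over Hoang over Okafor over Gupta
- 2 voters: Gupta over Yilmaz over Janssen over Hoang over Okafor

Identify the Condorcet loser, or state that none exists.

Head-to-head results (11 voters):
Hoang vs Gupta: 2+3 = 5 for Hoang, 6 for Gupta — Gupta by 6–5.
Hoang vs Okafor: 8 to 3, Hoang.
Hoang–Yilmaz: Yilmaz 8–3.
Hoang vs Janssen: Hoang is ranked higher on 1+2 = 3 ballots, Janssen on 8. Janssen wins 8–3.
Gupta vs Okafor: Gupta, 6–5.
Gupta vs Yilmaz: Gupta, 6–5.
Gupta vs Janssen: 1+3+2 = 6 for Gupta, 5 for Janssen — Gupta by 6–5.
Okafor vs Yilmaz: 1+3+2 = 6 for Okafor, 5 for Yilmaz — Okafor by 6–5.
Okafor vs Janssen: Janssen wins 9–2.
Yilmaz vs Janssen: 2+2 = 4 for Yilmaz, 7 for Janssen — Janssen by 7–4.
No candidate is winless: Hoang beats Okafor; Gupta beats Hoang; Okafor beats Yilmaz; Yilmaz beats Hoang; Janssen beats Hoang. There is no Condorcet loser.

none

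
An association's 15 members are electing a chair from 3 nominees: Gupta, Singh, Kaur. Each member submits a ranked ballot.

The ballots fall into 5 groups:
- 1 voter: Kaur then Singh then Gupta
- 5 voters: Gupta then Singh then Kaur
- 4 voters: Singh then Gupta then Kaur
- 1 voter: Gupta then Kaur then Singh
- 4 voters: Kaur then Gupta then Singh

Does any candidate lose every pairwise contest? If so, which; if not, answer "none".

Kaur

Head-to-head results (15 voters):
Gupta vs Singh: Gupta wins 10–5.
Gupta vs Kaur: Gupta preferred on 5+4+1 = 10 ballots; Gupta wins 10–5.
Singh vs Kaur: 9 to 6, Singh.
Only Kaur has no wins; Kaur is the Condorcet loser.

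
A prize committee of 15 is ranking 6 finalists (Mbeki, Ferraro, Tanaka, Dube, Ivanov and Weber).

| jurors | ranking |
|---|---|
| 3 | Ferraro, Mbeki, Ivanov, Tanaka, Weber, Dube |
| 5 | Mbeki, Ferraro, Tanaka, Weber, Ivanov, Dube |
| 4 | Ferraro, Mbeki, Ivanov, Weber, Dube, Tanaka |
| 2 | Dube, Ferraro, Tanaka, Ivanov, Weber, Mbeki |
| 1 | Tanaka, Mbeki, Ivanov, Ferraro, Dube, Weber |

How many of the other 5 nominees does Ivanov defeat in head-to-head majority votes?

Ivanov against each rival (15 jurors):
Ivanov vs Mbeki: 2 for Ivanov, 13 for Mbeki — Mbeki by 13–2.
Ivanov–Ferraro: Ferraro 14–1.
Ivanov vs Tanaka: Ivanov is ranked higher on 3+4 = 7 ballots, Tanaka on 8. Tanaka wins 8–7.
Ivanov vs Dube: Ivanov is ranked higher on 3+5+4+1 = 13 ballots, Dube on 2. Ivanov wins 13–2.
Ivanov vs Weber: 3+4+2+1 = 10 for Ivanov, 5 for Weber — Ivanov by 10–5.
Ivanov beats Dube, Weber; loses to Mbeki, Ferraro, Tanaka — 2 pairwise wins.

2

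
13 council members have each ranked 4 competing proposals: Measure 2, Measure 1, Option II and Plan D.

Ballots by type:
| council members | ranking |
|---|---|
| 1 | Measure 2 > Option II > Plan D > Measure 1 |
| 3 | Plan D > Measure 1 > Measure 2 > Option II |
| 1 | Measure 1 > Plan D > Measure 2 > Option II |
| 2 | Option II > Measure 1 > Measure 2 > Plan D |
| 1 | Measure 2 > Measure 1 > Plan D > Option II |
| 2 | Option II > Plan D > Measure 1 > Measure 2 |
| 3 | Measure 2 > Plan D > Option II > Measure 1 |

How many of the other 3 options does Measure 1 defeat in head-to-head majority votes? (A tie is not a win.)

1

Measure 1 against each rival (13 council members):
Measure 1 vs Measure 2: 3+1+2+2 = 8 for Measure 1, 5 for Measure 2 — Measure 1 by 8–5.
Measure 1 vs Option II: 5 to 8, Option II.
Measure 1 vs Plan D: Measure 1 is ranked higher on 1+2+1 = 4 ballots, Plan D on 9. Plan D wins 9–4.
Measure 1 beats Measure 2; loses to Option II, Plan D — 1 pairwise win.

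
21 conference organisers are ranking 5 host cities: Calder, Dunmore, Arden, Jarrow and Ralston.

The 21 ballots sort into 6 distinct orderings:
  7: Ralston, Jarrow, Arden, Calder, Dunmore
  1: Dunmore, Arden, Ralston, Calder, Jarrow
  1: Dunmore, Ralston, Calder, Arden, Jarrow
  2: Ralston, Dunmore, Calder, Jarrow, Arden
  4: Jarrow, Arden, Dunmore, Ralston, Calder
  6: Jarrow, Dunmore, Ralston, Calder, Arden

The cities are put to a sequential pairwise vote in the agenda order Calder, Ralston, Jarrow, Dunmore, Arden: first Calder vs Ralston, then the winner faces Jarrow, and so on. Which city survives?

Arden

Round 1: Calder vs Ralston — 0–21, Ralston advances.
Round 2: Ralston vs Jarrow — 11–10, Ralston advances.
Round 3: Ralston vs Dunmore — 9–12, Dunmore advances.
Round 4: Dunmore vs Arden — 10–11, Arden advances.
The agenda winner is Arden.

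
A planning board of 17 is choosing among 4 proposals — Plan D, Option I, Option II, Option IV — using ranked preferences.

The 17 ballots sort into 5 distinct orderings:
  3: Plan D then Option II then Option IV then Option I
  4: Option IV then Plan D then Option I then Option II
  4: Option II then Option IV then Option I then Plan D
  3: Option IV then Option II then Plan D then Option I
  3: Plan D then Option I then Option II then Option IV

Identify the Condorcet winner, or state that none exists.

none

Pairwise majorities:
Plan D vs Option I: Plan D is ranked higher on 3+4+3+3 = 13 ballots, Option I on 4. Plan D wins 13–4.
Plan D vs Option II: Plan D is ranked higher on 3+4+3 = 10 ballots, Option II on 7. Plan D wins 10–7.
Plan D vs Option IV: Option IV, 11–6.
Option I vs Option II: Option II, 10–7.
Option I–Option IV: Option IV 14–3.
Option II–Option IV: Option II 10–7.
Every option loses at least once (Plan D loses to Option IV; Option I loses to Plan D; Option II loses to Plan D; Option IV loses to Option II). The majority relation contains the cycle Plan D > Option II > Option IV > Plan D, so there is no Condorcet winner.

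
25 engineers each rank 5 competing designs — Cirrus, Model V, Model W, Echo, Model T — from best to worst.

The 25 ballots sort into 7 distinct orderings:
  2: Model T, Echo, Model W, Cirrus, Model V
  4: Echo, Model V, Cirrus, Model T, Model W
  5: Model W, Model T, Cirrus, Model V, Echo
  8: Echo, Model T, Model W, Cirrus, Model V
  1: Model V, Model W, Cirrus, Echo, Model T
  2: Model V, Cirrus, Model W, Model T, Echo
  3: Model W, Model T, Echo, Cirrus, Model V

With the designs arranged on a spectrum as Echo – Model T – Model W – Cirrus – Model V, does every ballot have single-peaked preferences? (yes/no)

no

Axis positions: Echo=1, Model T=2, Model W=3, Cirrus=4, Model V=5.
Ballot type 1 (peak Model T at position 2): ranking walks positions 2-1-3-4-5, expanding outward from the peak — single-peaked.
Ballot type 2: ranking walks positions 1-5-4-2-3; Model V is ranked above Model T even though Model T lies between Model V and the peak Echo on the axis — preferences dip and rise again. Not single-peaked.
Ballot type 3 (peak Model W at position 3): ranking walks positions 3-2-4-5-1, expanding outward from the peak — single-peaked.
Ballot type 4 (peak Echo at position 1): ranking walks positions 1-2-3-4-5, expanding outward from the peak — single-peaked.
Ballot type 5: ranking walks positions 5-3-4-1-2; Model W is ranked above Cirrus even though Cirrus lies between Model W and the peak Model V on the axis — preferences dip and rise again. Not single-peaked.
Ballot type 6 (peak Model V at position 5): ranking walks positions 5-4-3-2-1, expanding outward from the peak — single-peaked.
Ballot type 7 (peak Model W at position 3): ranking walks positions 3-2-1-4-5, expanding outward from the peak — single-peaked.
Ballot type 2 violates single-peakedness, so the profile is not single-peaked on this axis.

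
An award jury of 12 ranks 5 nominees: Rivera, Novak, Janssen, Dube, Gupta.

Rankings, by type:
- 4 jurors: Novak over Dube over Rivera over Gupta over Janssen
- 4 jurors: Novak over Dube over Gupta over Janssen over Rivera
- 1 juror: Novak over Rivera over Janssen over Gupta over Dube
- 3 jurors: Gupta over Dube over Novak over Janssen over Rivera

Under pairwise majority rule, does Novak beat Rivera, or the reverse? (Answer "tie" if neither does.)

Novak

Ballots ranking Novak above Rivera: 4 + 4 + 1 + 3 = 12.
Ballots ranking Rivera above Novak: 12 − 12 = 0.
Novak wins the head-to-head 12–0.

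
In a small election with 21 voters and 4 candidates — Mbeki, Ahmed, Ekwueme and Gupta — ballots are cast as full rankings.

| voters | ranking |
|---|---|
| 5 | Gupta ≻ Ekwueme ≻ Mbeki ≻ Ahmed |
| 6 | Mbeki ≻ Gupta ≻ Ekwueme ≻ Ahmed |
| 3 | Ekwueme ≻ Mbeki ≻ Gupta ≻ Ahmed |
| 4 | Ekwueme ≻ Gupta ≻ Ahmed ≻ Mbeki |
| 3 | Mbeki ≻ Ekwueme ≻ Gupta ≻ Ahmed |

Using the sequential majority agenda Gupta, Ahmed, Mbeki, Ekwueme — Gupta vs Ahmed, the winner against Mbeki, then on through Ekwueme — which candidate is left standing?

Ekwueme

Round 1: Gupta vs Ahmed — 21–0, Gupta advances.
Round 2: Gupta vs Mbeki — 9–12, Mbeki advances.
Round 3: Mbeki vs Ekwueme — 9–12, Ekwueme advances.
The agenda winner is Ekwueme.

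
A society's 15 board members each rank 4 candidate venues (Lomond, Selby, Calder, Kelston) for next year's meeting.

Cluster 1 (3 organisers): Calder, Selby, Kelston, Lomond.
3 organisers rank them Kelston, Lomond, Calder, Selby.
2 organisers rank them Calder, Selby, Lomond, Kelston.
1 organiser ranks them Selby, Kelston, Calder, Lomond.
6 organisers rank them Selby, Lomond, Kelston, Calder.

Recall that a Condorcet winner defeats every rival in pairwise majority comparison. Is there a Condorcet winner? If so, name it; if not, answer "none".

Check each pair by majority over 15 ballots:
Lomond vs Selby: 3 to 12, Selby.
Lomond vs Calder: 3+6 = 9 for Lomond, 6 for Calder — Lomond by 9–6.
Lomond vs Kelston: 8 to 7, Lomond.
Selby vs Calder: Calder wins 8–7.
Selby vs Kelston: Selby wins 12–3.
Calder vs Kelston: Calder preferred on 3+2 = 5 ballots; Kelston wins 10–5.
No city is unbeaten: Lomond loses to Selby; Selby loses to Calder; Calder loses to Lomond; Kelston loses to Lomond. In particular Lomond > Calder > Selby > Lomond is a majority cycle — no Condorcet winner exists.

none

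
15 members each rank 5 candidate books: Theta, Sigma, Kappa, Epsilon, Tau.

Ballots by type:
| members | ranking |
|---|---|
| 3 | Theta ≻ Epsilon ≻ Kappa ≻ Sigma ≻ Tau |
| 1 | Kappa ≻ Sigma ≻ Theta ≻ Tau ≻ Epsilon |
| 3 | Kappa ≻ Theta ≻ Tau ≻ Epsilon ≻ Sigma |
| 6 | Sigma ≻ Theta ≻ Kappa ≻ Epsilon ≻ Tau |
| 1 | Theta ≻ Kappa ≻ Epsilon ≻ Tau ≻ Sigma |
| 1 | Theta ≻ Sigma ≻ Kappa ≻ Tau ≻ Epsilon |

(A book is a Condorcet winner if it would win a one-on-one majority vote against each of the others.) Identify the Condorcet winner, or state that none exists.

Theta

Pairwise majorities:
Theta vs Sigma: 3+3+1+1 = 8 for Theta, 7 for Sigma — Theta by 8–7.
Theta vs Kappa: 11 to 4, Theta.
Theta vs Epsilon: 15 to 0, Theta.
Theta vs Tau: Theta, 15–0.
Sigma vs Kappa: Kappa, 8–7.
Sigma vs Epsilon: Sigma wins 8–7.
Sigma vs Tau: Sigma, 11–4.
Kappa vs Epsilon: Kappa wins 12–3.
Kappa vs Tau: Kappa, 15–0.
Epsilon vs Tau: 3+6+1 = 10 for Epsilon, 5 for Tau — Epsilon by 10–5.
Theta defeats every rival head-to-head and is the Condorcet winner.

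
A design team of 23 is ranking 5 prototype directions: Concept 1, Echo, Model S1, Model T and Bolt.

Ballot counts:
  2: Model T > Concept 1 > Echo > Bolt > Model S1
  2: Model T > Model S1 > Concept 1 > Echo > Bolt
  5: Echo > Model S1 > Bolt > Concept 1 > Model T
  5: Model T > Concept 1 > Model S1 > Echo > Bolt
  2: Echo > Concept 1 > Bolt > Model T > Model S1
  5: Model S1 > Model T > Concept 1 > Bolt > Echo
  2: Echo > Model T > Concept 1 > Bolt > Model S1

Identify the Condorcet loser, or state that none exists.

Bolt

Pairwise majorities:
Concept 1–Echo: Concept 1 14–9.
Concept 1 vs Model S1: 11 to 12, Model S1.
Concept 1 vs Model T: 7 to 16, Model T.
Concept 1 vs Bolt: Concept 1 wins 18–5.
Echo vs Model S1: Model S1 wins 12–11.
Echo vs Model T: Model T, 14–9.
Echo vs Bolt: Echo, 18–5.
Model S1 vs Model T: Model T, 13–10.
Model S1 vs Bolt: Model S1 preferred on 2+5+5+5 = 17 ballots; Model S1 wins 17–6.
Model T vs Bolt: 2+2+5+5+2 = 16 for Model T, 7 for Bolt — Model T by 16–7.
Bolt loses to every other design — it is the Condorcet loser.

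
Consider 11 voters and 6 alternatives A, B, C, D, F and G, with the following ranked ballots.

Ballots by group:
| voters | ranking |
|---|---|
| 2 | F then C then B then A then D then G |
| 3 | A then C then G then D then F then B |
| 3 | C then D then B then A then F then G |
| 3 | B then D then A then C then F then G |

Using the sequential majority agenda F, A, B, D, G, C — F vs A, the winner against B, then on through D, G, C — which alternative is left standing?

Round 1: F vs A — 2–9, A advances.
Round 2: A vs B — 3–8, B advances.
Round 3: B vs D — 5–6, D advances.
Round 4: D vs G — 8–3, D advances.
Round 5: D vs C — 3–8, C advances.
C survives the agenda.

C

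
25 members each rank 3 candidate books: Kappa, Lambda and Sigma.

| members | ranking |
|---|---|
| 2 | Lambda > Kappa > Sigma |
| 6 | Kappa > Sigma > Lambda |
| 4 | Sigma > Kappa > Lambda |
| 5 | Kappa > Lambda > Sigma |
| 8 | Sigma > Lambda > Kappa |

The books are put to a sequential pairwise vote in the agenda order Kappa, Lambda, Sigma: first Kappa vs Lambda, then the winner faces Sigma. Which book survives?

Kappa

Round 1: Kappa vs Lambda — 15–10, Kappa advances.
Round 2: Kappa vs Sigma — 13–12, Kappa advances.
The agenda winner is Kappa.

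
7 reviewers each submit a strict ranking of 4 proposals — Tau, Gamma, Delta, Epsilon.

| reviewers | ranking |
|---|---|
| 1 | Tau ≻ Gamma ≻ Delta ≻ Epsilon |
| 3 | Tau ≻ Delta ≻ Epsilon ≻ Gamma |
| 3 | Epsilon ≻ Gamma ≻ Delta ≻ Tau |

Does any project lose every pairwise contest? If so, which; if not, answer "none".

Head-to-head results (7 reviewers):
Tau vs Gamma: Tau wins 4–3.
Tau vs Delta: Tau, 4–3.
Tau–Epsilon: Tau 4–3.
Gamma vs Delta: 1+3 = 4 for Gamma, 3 for Delta — Gamma by 4–3.
Gamma vs Epsilon: 1 to 6, Epsilon.
Delta vs Epsilon: Delta, 4–3.
Every project wins at least one matchup (Tau beats Gamma; Gamma beats Delta; Delta beats Epsilon; Epsilon beats Gamma), so there is no Condorcet loser.

none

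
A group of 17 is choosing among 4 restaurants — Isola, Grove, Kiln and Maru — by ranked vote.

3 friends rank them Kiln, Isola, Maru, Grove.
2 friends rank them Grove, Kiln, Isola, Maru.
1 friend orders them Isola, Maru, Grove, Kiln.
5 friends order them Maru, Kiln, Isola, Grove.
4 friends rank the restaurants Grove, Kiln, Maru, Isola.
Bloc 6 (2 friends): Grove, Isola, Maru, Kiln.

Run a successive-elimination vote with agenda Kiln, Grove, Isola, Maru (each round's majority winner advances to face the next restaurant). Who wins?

Maru

Round 1: Kiln vs Grove — 8–9, Grove advances.
Round 2: Grove vs Isola — 8–9, Isola advances.
Round 3: Isola vs Maru — 8–9, Maru advances.
The agenda winner is Maru.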